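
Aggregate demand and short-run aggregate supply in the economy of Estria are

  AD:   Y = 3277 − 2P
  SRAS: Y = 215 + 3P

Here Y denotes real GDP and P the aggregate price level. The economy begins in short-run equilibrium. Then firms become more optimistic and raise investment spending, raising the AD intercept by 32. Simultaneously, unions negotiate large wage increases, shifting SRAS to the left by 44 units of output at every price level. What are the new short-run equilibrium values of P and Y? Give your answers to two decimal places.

After both shocks: AD is Y = 3309 − 2P and SRAS is Y = 171 + 3P.
Setting them equal: 3138 = 5P, so P = 627.60.
Substituting into AD, Y = 2053.80.

P = 627.60, Y = 2053.80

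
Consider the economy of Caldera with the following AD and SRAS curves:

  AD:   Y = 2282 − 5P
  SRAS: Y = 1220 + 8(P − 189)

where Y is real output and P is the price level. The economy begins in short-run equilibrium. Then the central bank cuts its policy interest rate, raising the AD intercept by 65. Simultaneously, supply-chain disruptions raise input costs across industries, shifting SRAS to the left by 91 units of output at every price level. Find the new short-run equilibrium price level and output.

P = 210, Y = 1297

After both shocks: AD is Y = 2347 − 5P and SRAS is Y = 8P − 383.
Setting them equal: 2730 = 13P, so P = 210.
Y = 2347 − 5·210 = 1297.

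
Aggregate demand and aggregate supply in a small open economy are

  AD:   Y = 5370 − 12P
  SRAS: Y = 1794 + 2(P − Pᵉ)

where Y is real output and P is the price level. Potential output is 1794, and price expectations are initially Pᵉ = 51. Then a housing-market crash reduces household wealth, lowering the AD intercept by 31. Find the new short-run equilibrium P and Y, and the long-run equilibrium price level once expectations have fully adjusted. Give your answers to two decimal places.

AD shifts left: new AD is Y = 5339 − 12P. With Pᵉ = 51, SRAS is Y = 1692 + 2P.
Short run: 5339 − 12P = 1692 + 2P gives 3647 = 14P, so P = 260.50 and Y = 5339 − 12P = 2213.00.
Y = 2213.00 is above potential 1794; expectations adjust and SRAS shifts left until Y = 1794.
Long run: on the new AD curve, 1794 = 5339 − 12P gives P = 295.42.

Short run: P = 260.50, Y = 2213.00. Long run: P = 295.42.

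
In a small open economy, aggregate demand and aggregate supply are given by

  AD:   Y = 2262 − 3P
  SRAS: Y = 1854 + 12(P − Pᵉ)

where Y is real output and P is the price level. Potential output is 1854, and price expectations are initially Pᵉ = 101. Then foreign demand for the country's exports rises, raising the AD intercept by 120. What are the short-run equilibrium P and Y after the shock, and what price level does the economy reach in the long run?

Short run: P = 116, Y = 2034. Long run: P = 176.

AD shifts right: new AD is Y = 2382 − 3P. With Pᵉ = 101, SRAS is Y = 642 + 12P.
Short run: 2382 − 3P = 642 + 12P gives 1740 = 15P, so P = 116 and Y = 2382 − 3·116 = 2034.
Y = 2034 is above potential 1854; expectations adjust and SRAS shifts left until Y = 1854.
Long run: on the new AD curve, 1854 = 2382 − 3P gives P = 176.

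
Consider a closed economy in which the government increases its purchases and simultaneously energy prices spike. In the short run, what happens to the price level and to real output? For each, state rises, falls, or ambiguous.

Price level: rises; output: ambiguous

The first event is a positive demand shock: AD shifts right, which by itself pushes P up and Y up.
The second is an adverse supply shock: SRAS shifts left, which by itself pushes P up and Y down.
Both shocks push P up, so P rises. The two shocks push Y in opposite directions, so the effect on Y is ambiguous.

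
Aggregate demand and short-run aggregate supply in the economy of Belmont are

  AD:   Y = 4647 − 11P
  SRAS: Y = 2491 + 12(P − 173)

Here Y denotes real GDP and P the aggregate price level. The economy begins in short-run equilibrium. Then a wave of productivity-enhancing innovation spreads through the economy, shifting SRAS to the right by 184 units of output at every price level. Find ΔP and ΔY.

ΔP = -8, ΔY = +88

This is a positive supply shock: SRAS shifts right.
New SRAS: Y = 599 + 12P.
Set AD = SRAS: 4647 − 11P = 599 + 12P, so 4048 = 23P and P = 176.
Y = 4647 − 11·176 = 2711.
Initially P = 184, Y = 2623, so ΔP = -8 and ΔY = +88.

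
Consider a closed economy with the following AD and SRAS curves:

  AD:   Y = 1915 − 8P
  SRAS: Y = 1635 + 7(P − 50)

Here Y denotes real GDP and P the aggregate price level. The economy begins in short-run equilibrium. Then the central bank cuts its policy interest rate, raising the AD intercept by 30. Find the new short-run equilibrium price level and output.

This is a positive demand shock: AD shifts right.
New AD: Y = 1945 − 8P.
SRAS can be written Y = 1285 + 7P.
Set AD = SRAS: 1945 − 8P = 1285 + 7P, so 660 = 15P and P = 44.
Y = 1945 − 8·44 = 1593.

P = 44, Y = 1593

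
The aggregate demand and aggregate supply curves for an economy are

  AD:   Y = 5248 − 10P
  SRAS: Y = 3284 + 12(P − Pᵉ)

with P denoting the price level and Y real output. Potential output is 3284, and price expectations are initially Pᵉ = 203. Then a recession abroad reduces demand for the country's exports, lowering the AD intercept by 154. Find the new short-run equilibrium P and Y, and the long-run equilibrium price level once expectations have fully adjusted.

AD shifts left: new AD is Y = 5094 − 10P. With Pᵉ = 203, SRAS is Y = 848 + 12P.
Short run: 5094 − 10P = 848 + 12P gives 4246 = 22P, so P = 193 and Y = 5094 − 10·193 = 3164.
Y = 3164 is below potential 3284; expectations adjust and SRAS shifts right until Y = 3284.
Long run: on the new AD curve, 3284 = 5094 − 10P gives P = 181.

Short run: P = 193, Y = 3164. Long run: P = 181.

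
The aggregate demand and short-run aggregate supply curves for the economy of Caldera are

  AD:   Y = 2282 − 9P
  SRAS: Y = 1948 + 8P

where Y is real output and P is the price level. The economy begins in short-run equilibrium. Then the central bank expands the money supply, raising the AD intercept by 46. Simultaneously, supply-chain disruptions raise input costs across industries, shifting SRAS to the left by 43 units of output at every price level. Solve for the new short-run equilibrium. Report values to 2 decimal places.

After both shocks: AD is Y = 2328 − 9P and SRAS is Y = 1905 + 8P.
Setting them equal: 423 = 17P, so P = 24.88.
Substituting into AD, Y = 2104.06.

P = 24.88, Y = 2104.06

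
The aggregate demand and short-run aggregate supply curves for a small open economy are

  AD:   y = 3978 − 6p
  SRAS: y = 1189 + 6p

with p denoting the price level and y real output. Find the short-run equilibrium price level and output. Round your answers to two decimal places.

Set AD = SRAS: 3978 − 6p = 1189 + 6p, so 2789 = 12p and p = 232.42.
Substituting into AD, y = 3978 − 6p = 2583.50.

p = 232.42, y = 2583.50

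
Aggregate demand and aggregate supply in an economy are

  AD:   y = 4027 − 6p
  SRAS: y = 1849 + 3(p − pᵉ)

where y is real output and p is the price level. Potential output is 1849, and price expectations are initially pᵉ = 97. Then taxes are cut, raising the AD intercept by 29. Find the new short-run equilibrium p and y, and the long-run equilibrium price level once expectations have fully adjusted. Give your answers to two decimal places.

AD shifts right: new AD is y = 4056 − 6p. With pᵉ = 97, SRAS is y = 1558 + 3p.
Short run: 4056 − 6p = 1558 + 3p gives 2498 = 9p, so p = 277.56 and y = 4056 − 6p = 2390.67.
y = 2390.67 is above potential 1849; expectations adjust and SRAS shifts left until y = 1849.
Long run: on the new AD curve, 1849 = 4056 − 6p gives p = 367.83.

Short run: p = 277.56, y = 2390.67. Long run: p = 367.83.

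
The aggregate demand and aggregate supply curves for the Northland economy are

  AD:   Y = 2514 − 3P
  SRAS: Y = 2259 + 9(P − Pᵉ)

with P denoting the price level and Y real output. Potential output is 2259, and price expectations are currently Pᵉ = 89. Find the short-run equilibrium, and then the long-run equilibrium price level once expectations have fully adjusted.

Short run: with Pᵉ = 89, SRAS is Y = 1458 + 9P. Setting AD = SRAS gives 1056 = 12P, so P = 88 and Y = 2514 − 3·88 = 2250.
Output 2250 is below potential 2259, so over time expected prices fall and SRAS shifts right until Y returns to 2259.
Long run: Y = 2259 on the AD curve gives 2259 = 2514 − 3P, so P = 85.

Short run: P = 88, Y = 2250. Long run: P = 85.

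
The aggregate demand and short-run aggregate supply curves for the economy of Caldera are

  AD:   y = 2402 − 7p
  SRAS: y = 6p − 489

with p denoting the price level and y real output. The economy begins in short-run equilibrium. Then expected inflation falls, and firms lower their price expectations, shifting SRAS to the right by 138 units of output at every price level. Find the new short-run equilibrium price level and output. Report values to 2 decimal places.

This is a positive supply shock: SRAS shifts right.
New SRAS: y = 6p − 351.
Set AD = SRAS: 2402 − 7p = 6p − 351, so 2753 = 13p and p = 211.77.
Substituting into AD, y = 919.62.

p = 211.77, y = 919.62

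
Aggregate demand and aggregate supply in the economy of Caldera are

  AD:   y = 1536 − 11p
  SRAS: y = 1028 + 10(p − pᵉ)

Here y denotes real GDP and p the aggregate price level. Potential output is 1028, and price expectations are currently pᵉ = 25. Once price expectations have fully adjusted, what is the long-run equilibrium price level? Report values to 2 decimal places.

Long-run p = 46.18

Short run: with pᵉ = 25, SRAS is y = 778 + 10p. Setting AD = SRAS gives 758 = 21p, so p = 36.10 and y = 1536 − 11p = 1138.95.
Output 1138.95 is above potential 1028, so over time expected prices rise and SRAS shifts left until y returns to 1028.
Long run: y = 1028 on the AD curve gives 1028 = 1536 − 11p, so p = 46.18.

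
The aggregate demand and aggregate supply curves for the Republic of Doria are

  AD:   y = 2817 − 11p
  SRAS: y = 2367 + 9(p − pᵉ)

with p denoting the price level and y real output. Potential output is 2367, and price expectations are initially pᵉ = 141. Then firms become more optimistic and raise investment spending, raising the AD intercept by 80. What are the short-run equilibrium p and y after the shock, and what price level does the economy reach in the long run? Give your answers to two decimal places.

Short run: p = 89.95, y = 1907.55. Long run: p = 48.18.

AD shifts right: new AD is y = 2897 − 11p. With pᵉ = 141, SRAS is y = 1098 + 9p.
Short run: 2897 − 11p = 1098 + 9p gives 1799 = 20p, so p = 89.95 and y = 2897 − 11p = 1907.55.
y = 1907.55 is below potential 2367; expectations adjust and SRAS shifts right until y = 2367.
Long run: on the new AD curve, 2367 = 2897 − 11p gives p = 48.18.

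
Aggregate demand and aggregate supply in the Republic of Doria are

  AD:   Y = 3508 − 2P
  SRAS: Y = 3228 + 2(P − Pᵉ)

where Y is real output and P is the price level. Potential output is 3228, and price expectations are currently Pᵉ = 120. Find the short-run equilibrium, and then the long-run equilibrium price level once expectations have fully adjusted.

Short run: P = 130, Y = 3248. Long run: P = 140.

Short run: with Pᵉ = 120, SRAS is Y = 2988 + 2P. Setting AD = SRAS gives 520 = 4P, so P = 130 and Y = 3508 − 2·130 = 3248.
Output 3248 is above potential 3228, so over time expected prices rise and SRAS shifts left until Y returns to 3228.
Long run: Y = 3228 on the AD curve gives 3228 = 3508 − 2P, so P = 140.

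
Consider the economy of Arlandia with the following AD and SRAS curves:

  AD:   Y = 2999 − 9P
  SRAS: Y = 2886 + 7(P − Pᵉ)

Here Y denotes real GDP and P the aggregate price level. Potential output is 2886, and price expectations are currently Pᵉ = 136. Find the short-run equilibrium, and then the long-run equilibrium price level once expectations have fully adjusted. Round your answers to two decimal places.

Short run: with Pᵉ = 136, SRAS is Y = 1934 + 7P. Setting AD = SRAS gives 1065 = 16P, so P = 66.56 and Y = 2999 − 9P = 2399.94.
Output 2399.94 is below potential 2886, so over time expected prices fall and SRAS shifts right until Y returns to 2886.
Long run: Y = 2886 on the AD curve gives 2886 = 2999 − 9P, so P = 12.56.

Short run: P = 66.56, Y = 2399.94. Long run: P = 12.56.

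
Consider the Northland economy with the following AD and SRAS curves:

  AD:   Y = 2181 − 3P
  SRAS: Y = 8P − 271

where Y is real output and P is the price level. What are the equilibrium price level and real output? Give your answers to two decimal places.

P = 222.91, Y = 1512.27

Set AD = SRAS: 2181 − 3P = 8P − 271, so 2452 = 11P and P = 222.91.
Substituting into AD, Y = 2181 − 3P = 1512.27.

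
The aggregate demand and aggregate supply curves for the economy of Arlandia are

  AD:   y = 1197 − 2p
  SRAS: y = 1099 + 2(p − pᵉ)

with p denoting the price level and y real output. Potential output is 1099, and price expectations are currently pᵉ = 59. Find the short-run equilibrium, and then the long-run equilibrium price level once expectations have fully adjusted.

Short run: p = 54, y = 1089. Long run: p = 49.

Short run: with pᵉ = 59, SRAS is y = 981 + 2p. Setting AD = SRAS gives 216 = 4p, so p = 54 and y = 1197 − 2·54 = 1089.
Output 1089 is below potential 1099, so over time expected prices fall and SRAS shifts right until y returns to 1099.
Long run: y = 1099 on the AD curve gives 1099 = 1197 − 2p, so p = 49.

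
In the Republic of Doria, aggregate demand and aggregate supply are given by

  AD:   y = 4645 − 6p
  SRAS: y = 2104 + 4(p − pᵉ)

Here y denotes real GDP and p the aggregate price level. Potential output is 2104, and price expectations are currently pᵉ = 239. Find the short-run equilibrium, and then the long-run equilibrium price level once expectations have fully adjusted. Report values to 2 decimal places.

Short run: p = 349.70, y = 2546.80. Long run: p = 423.50.

Short run: with pᵉ = 239, SRAS is y = 1148 + 4p. Setting AD = SRAS gives 3497 = 10p, so p = 349.70 and y = 4645 − 6p = 2546.80.
Output 2546.80 is above potential 2104, so over time expected prices rise and SRAS shifts left until y returns to 2104.
Long run: y = 2104 on the AD curve gives 2104 = 4645 − 6p, so p = 423.50.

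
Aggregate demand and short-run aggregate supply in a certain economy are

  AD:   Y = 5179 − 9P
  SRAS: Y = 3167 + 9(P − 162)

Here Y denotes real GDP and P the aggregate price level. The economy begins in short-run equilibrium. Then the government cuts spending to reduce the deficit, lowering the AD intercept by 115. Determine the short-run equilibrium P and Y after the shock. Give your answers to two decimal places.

This is a negative demand shock: AD shifts left.
New AD: Y = 5064 − 9P.
SRAS can be written Y = 1709 + 9P.
Set AD = SRAS: 5064 − 9P = 1709 + 9P, so 3355 = 18P and P = 186.39.
Substituting into AD, Y = 3386.50.

P = 186.39, Y = 3386.50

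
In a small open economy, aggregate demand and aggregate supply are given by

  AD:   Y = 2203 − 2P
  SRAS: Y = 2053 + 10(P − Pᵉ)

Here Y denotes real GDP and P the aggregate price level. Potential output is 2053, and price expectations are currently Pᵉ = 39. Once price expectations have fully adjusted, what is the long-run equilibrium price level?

Short run: with Pᵉ = 39, SRAS is Y = 1663 + 10P. Setting AD = SRAS gives 540 = 12P, so P = 45 and Y = 2203 − 2·45 = 2113.
Output 2113 is above potential 2053, so over time expected prices rise and SRAS shifts left until Y returns to 2053.
Long run: Y = 2053 on the AD curve gives 2053 = 2203 − 2P, so P = 75.

Long-run P = 75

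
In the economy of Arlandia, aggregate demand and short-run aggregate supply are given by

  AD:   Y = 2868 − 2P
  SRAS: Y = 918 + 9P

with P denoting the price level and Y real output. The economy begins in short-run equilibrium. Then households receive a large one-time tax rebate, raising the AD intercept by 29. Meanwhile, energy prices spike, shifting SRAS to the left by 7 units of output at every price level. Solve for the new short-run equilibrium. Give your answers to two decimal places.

After both shocks: AD is Y = 2897 − 2P and SRAS is Y = 911 + 9P.
Setting them equal: 1986 = 11P, so P = 180.55.
Substituting into AD, Y = 2535.91.

P = 180.55, Y = 2535.91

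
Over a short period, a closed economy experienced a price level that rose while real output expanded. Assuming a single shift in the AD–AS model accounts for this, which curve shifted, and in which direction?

AD shifted right

P rose and Y rose. An AD shift moves P and Y in the same direction; an SRAS shift moves them in opposite directions.
Here P and Y moved in the same direction, so the AD curve shifted.
Since Y rose, AD shifted right.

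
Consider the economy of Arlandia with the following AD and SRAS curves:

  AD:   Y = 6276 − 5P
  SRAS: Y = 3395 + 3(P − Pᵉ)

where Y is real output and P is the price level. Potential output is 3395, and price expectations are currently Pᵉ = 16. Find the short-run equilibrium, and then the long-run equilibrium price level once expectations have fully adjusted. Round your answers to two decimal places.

Short run: P = 366.13, Y = 4445.38. Long run: P = 576.20.

Short run: with Pᵉ = 16, SRAS is Y = 3347 + 3P. Setting AD = SRAS gives 2929 = 8P, so P = 366.13 and Y = 6276 − 5P = 4445.38.
Output 4445.38 is above potential 3395, so over time expected prices rise and SRAS shifts left until Y returns to 3395.
Long run: Y = 3395 on the AD curve gives 3395 = 6276 − 5P, so P = 576.20.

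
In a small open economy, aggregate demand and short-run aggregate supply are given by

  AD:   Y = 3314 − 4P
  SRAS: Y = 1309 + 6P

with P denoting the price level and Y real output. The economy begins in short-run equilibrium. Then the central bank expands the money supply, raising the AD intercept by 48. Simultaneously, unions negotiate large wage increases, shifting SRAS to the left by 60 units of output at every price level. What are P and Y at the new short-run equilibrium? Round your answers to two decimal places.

P = 211.30, Y = 2516.80

After both shocks: AD is Y = 3362 − 4P and SRAS is Y = 1249 + 6P.
Setting them equal: 2113 = 10P, so P = 211.30.
Substituting into AD, Y = 2516.80.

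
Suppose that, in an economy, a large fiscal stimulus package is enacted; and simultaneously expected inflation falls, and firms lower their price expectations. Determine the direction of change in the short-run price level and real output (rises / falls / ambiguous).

Price level: ambiguous; output: rises

The first event is a positive demand shock: AD shifts right, which by itself pushes P up and Y up.
The second is a favourable supply shock: SRAS shifts right, which by itself pushes P down and Y up.
The two shocks push P in opposite directions, so the effect on P is ambiguous. Both shocks push Y up, so Y rises.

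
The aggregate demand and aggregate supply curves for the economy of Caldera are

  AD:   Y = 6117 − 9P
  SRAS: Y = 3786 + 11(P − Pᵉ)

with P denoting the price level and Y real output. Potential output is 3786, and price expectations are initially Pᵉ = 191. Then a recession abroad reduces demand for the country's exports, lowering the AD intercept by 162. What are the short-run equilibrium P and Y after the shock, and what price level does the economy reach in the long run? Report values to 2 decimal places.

Short run: P = 213.50, Y = 4033.50. Long run: P = 241.00.

AD shifts left: new AD is Y = 5955 − 9P. With Pᵉ = 191, SRAS is Y = 1685 + 11P.
Short run: 5955 − 9P = 1685 + 11P gives 4270 = 20P, so P = 213.50 and Y = 5955 − 9P = 4033.50.
Y = 4033.50 is above potential 3786; expectations adjust and SRAS shifts left until Y = 3786.
Long run: on the new AD curve, 3786 = 5955 − 9P gives P = 241.00.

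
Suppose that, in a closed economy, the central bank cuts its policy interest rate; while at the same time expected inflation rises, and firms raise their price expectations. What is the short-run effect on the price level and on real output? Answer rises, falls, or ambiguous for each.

Price level: rises; output: ambiguous

The first event is a positive demand shock: AD shifts right, which by itself pushes P up and Y up.
The second is an adverse supply shock: SRAS shifts left, which by itself pushes P up and Y down.
Both shocks push P up, so P rises. The two shocks push Y in opposite directions, so the effect on Y is ambiguous.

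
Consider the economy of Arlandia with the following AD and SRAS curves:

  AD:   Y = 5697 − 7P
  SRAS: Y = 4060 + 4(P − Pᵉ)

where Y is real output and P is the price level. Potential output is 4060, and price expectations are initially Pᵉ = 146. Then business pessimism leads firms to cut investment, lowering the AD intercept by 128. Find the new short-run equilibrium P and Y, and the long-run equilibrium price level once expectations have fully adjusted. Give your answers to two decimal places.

AD shifts left: new AD is Y = 5569 − 7P. With Pᵉ = 146, SRAS is Y = 3476 + 4P.
Short run: 5569 − 7P = 3476 + 4P gives 2093 = 11P, so P = 190.27 and Y = 5569 − 7P = 4237.09.
Y = 4237.09 is above potential 4060; expectations adjust and SRAS shifts left until Y = 4060.
Long run: on the new AD curve, 4060 = 5569 − 7P gives P = 215.57.

Short run: P = 190.27, Y = 4237.09. Long run: P = 215.57.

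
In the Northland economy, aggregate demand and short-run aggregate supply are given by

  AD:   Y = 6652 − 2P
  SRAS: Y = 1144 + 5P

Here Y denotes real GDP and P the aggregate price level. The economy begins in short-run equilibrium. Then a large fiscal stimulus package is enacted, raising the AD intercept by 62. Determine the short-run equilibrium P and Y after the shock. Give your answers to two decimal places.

P = 795.71, Y = 5122.57

This is a positive demand shock: AD shifts right.
New AD: Y = 6714 − 2P.
Set AD = SRAS: 6714 − 2P = 1144 + 5P, so 5570 = 7P and P = 795.71.
Substituting into AD, Y = 5122.57.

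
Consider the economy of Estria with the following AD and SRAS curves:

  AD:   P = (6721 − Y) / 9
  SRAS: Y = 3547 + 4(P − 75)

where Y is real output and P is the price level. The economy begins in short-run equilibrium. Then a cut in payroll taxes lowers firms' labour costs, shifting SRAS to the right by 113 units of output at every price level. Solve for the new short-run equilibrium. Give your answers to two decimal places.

This is a positive supply shock: SRAS shifts right.
New SRAS: Y = 3360 + 4P.
Set AD = SRAS: 6721 − 9P = 3360 + 4P, so 3361 = 13P and P = 258.54.
Substituting into AD, Y = 4394.15.

P = 258.54, Y = 4394.15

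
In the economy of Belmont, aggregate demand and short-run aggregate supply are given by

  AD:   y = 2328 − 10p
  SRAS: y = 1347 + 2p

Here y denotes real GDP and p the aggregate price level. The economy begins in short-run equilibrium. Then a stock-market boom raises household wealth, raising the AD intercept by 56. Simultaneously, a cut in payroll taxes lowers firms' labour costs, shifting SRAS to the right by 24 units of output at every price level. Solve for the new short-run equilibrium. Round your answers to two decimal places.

After both shocks: AD is y = 2384 − 10p and SRAS is y = 1371 + 2p.
Setting them equal: 1013 = 12p, so p = 84.42.
Substituting into AD, y = 1539.83.

p = 84.42, y = 1539.83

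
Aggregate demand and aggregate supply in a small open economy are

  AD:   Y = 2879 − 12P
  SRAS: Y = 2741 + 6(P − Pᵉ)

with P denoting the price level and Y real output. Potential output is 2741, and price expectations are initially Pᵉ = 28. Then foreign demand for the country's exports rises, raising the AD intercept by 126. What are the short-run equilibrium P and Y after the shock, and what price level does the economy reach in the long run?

AD shifts right: new AD is Y = 3005 − 12P. With Pᵉ = 28, SRAS is Y = 2573 + 6P.
Short run: 3005 − 12P = 2573 + 6P gives 432 = 18P, so P = 24 and Y = 3005 − 12·24 = 2717.
Y = 2717 is below potential 2741; expectations adjust and SRAS shifts right until Y = 2741.
Long run: on the new AD curve, 2741 = 3005 − 12P gives P = 22.

Short run: P = 24, Y = 2717. Long run: P = 22.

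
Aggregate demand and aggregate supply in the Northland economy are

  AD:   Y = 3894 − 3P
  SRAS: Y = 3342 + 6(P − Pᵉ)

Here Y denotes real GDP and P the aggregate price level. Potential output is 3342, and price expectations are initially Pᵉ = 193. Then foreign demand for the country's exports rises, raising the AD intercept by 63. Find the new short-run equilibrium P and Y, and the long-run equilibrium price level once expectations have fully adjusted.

Short run: P = 197, Y = 3366. Long run: P = 205.

AD shifts right: new AD is Y = 3957 − 3P. With Pᵉ = 193, SRAS is Y = 2184 + 6P.
Short run: 3957 − 3P = 2184 + 6P gives 1773 = 9P, so P = 197 and Y = 3957 − 3·197 = 3366.
Y = 3366 is above potential 3342; expectations adjust and SRAS shifts left until Y = 3342.
Long run: on the new AD curve, 3342 = 3957 − 3P gives P = 205.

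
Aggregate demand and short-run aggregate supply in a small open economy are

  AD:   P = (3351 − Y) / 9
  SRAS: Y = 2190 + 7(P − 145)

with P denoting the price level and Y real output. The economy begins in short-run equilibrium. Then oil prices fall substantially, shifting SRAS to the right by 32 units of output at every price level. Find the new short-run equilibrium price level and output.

This is a positive supply shock: SRAS shifts right.
New SRAS: Y = 1207 + 7P.
Set AD = SRAS: 3351 − 9P = 1207 + 7P, so 2144 = 16P and P = 134.
Y = 3351 − 9·134 = 2145.

P = 134, Y = 2145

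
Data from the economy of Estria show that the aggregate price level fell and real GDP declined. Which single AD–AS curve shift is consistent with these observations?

P fell and Y fell. An AD shift moves P and Y in the same direction; an SRAS shift moves them in opposite directions.
Here P and Y moved in the same direction, so the AD curve shifted.
Since Y fell, AD shifted left.

AD shifted left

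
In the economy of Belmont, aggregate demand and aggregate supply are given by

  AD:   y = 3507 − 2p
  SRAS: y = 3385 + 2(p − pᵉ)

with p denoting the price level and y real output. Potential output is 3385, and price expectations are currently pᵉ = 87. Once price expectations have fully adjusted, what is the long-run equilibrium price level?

Long-run p = 61

Short run: with pᵉ = 87, SRAS is y = 3211 + 2p. Setting AD = SRAS gives 296 = 4p, so p = 74 and y = 3507 − 2·74 = 3359.
Output 3359 is below potential 3385, so over time expected prices fall and SRAS shifts right until y returns to 3385.
Long run: y = 3385 on the AD curve gives 3385 = 3507 − 2p, so p = 61.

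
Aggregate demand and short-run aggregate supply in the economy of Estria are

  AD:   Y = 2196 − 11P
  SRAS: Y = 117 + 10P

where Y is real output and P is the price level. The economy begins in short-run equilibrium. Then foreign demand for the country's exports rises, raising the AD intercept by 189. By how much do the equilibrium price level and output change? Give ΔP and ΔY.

ΔP = +9, ΔY = +90

This is a positive demand shock: AD shifts right.
New AD: Y = 2385 − 11P.
Set AD = SRAS: 2385 − 11P = 117 + 10P, so 2268 = 21P and P = 108.
Y = 2385 − 11·108 = 1197.
Initially P = 99, Y = 1107, so ΔP = +9 and ΔY = +90.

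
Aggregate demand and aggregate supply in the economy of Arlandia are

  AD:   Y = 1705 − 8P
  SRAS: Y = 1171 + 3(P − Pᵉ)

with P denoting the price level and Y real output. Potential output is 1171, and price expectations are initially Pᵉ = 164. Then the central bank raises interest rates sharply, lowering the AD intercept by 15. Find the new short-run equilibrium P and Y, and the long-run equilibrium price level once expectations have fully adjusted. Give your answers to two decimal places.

Short run: P = 91.91, Y = 954.73. Long run: P = 64.88.

AD shifts left: new AD is Y = 1690 − 8P. With Pᵉ = 164, SRAS is Y = 679 + 3P.
Short run: 1690 − 8P = 679 + 3P gives 1011 = 11P, so P = 91.91 and Y = 1690 − 8P = 954.73.
Y = 954.73 is below potential 1171; expectations adjust and SRAS shifts right until Y = 1171.
Long run: on the new AD curve, 1171 = 1690 − 8P gives P = 64.88.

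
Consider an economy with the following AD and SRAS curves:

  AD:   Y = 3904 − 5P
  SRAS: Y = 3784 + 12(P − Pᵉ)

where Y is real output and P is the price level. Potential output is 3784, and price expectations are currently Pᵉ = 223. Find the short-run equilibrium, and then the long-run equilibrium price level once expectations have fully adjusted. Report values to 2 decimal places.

Short run: P = 164.47, Y = 3081.65. Long run: P = 24.00.

Short run: with Pᵉ = 223, SRAS is Y = 1108 + 12P. Setting AD = SRAS gives 2796 = 17P, so P = 164.47 and Y = 3904 − 5P = 3081.65.
Output 3081.65 is below potential 3784, so over time expected prices fall and SRAS shifts right until Y returns to 3784.
Long run: Y = 3784 on the AD curve gives 3784 = 3904 − 5P, so P = 24.00.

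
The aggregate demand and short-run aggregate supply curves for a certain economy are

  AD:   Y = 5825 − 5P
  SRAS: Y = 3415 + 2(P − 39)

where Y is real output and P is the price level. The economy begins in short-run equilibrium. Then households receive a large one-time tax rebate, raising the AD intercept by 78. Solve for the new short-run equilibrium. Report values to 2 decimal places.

P = 366.57, Y = 4070.14

This is a positive demand shock: AD shifts right.
New AD: Y = 5903 − 5P.
SRAS can be written Y = 3337 + 2P.
Set AD = SRAS: 5903 − 5P = 3337 + 2P, so 2566 = 7P and P = 366.57.
Substituting into AD, Y = 4070.14.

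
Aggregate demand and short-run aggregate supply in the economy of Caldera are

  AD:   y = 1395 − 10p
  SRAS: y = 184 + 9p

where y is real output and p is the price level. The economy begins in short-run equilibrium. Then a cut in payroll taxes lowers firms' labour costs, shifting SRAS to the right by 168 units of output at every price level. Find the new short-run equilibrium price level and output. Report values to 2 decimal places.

p = 54.89, y = 846.05

This is a positive supply shock: SRAS shifts right.
New SRAS: y = 352 + 9p.
Set AD = SRAS: 1395 − 10p = 352 + 9p, so 1043 = 19p and p = 54.89.
Substituting into AD, y = 846.05.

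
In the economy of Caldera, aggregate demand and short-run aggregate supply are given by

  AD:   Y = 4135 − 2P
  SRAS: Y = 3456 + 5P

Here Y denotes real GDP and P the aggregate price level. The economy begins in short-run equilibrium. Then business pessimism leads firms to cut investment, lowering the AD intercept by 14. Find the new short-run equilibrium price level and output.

P = 95, Y = 3931

This is a negative demand shock: AD shifts left.
New AD: Y = 4121 − 2P.
Set AD = SRAS: 4121 − 2P = 3456 + 5P, so 665 = 7P and P = 95.
Y = 4121 − 2·95 = 3931.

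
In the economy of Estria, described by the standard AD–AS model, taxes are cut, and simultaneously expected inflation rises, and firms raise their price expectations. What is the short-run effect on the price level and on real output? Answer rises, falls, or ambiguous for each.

Price level: rises; output: ambiguous

The first event is a positive demand shock: AD shifts right, which by itself pushes P up and Y up.
The second is an adverse supply shock: SRAS shifts left, which by itself pushes P up and Y down.
Both shocks push P up, so P rises. The two shocks push Y in opposite directions, so the effect on Y is ambiguous.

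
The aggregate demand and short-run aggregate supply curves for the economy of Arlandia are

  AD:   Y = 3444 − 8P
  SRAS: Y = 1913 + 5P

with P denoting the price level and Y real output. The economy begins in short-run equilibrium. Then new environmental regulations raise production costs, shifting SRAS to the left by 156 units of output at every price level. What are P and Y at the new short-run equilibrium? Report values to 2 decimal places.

This is a negative supply shock: SRAS shifts left.
New SRAS: Y = 1757 + 5P.
Set AD = SRAS: 3444 − 8P = 1757 + 5P, so 1687 = 13P and P = 129.77.
Substituting into AD, Y = 2405.85.

P = 129.77, Y = 2405.85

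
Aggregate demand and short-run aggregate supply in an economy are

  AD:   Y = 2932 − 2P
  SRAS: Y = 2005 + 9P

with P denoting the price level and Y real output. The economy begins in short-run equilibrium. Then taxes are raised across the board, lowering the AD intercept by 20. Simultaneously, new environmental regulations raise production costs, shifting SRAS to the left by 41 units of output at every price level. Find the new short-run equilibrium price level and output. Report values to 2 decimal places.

P = 86.18, Y = 2739.64

After both shocks: AD is Y = 2912 − 2P and SRAS is Y = 1964 + 9P.
Setting them equal: 948 = 11P, so P = 86.18.
Substituting into AD, Y = 2739.64.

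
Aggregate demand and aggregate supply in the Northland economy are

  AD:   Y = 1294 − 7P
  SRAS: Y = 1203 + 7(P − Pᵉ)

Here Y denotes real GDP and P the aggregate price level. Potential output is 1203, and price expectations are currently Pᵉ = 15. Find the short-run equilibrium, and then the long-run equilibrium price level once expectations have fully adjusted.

Short run: with Pᵉ = 15, SRAS is Y = 1098 + 7P. Setting AD = SRAS gives 196 = 14P, so P = 14 and Y = 1294 − 7·14 = 1196.
Output 1196 is below potential 1203, so over time expected prices fall and SRAS shifts right until Y returns to 1203.
Long run: Y = 1203 on the AD curve gives 1203 = 1294 − 7P, so P = 13.

Short run: P = 14, Y = 1196. Long run: P = 13.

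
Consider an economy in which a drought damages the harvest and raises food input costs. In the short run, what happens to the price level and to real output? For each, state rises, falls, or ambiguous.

This is an adverse supply shock: SRAS shifts left.
Moving along the downward-sloping AD curve, P rises and Y falls.

Price level: rises; output: falls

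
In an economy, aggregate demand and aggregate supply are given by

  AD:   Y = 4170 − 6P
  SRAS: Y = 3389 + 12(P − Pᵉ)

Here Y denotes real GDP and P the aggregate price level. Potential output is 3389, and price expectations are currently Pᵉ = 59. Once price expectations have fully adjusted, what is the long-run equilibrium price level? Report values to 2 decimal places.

Short run: with Pᵉ = 59, SRAS is Y = 2681 + 12P. Setting AD = SRAS gives 1489 = 18P, so P = 82.72 and Y = 4170 − 6P = 3673.67.
Output 3673.67 is above potential 3389, so over time expected prices rise and SRAS shifts left until Y returns to 3389.
Long run: Y = 3389 on the AD curve gives 3389 = 4170 − 6P, so P = 130.17.

Long-run P = 130.17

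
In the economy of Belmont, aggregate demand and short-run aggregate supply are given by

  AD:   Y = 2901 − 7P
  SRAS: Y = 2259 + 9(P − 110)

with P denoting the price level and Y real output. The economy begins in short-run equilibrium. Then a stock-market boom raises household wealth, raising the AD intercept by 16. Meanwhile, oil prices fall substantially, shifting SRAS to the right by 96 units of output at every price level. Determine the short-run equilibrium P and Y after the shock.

After both shocks: AD is Y = 2917 − 7P and SRAS is Y = 1365 + 9P.
Setting them equal: 1552 = 16P, so P = 97.
Y = 2917 − 7·97 = 2238.

P = 97, Y = 2238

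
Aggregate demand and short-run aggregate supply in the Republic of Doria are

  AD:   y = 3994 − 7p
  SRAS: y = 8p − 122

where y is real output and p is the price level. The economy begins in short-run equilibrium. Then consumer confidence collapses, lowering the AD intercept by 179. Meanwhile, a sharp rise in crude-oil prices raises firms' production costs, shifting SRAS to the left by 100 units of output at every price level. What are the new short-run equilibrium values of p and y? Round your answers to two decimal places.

After both shocks: AD is y = 3815 − 7p and SRAS is y = 8p − 222.
Setting them equal: 4037 = 15p, so p = 269.13.
Substituting into AD, y = 1931.07.

p = 269.13, y = 1931.07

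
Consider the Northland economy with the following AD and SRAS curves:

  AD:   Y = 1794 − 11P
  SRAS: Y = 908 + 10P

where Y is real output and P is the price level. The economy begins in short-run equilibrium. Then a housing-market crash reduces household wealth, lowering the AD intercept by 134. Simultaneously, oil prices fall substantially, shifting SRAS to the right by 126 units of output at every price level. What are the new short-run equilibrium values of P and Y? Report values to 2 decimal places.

P = 29.81, Y = 1332.10

After both shocks: AD is Y = 1660 − 11P and SRAS is Y = 1034 + 10P.
Setting them equal: 626 = 21P, so P = 29.81.
Substituting into AD, Y = 1332.10.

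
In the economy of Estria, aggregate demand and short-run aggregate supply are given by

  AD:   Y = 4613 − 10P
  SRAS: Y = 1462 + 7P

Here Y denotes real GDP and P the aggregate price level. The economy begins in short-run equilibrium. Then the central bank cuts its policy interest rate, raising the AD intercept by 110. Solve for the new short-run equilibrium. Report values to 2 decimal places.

P = 191.82, Y = 2804.76

This is a positive demand shock: AD shifts right.
New AD: Y = 4723 − 10P.
Set AD = SRAS: 4723 − 10P = 1462 + 7P, so 3261 = 17P and P = 191.82.
Substituting into AD, Y = 2804.76.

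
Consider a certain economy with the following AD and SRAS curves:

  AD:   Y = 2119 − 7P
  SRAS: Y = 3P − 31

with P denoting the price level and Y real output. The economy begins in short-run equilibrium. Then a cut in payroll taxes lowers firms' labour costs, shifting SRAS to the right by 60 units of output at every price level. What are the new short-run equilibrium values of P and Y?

P = 209, Y = 656

This is a positive supply shock: SRAS shifts right.
New SRAS: Y = 29 + 3P.
Set AD = SRAS: 2119 − 7P = 29 + 3P, so 2090 = 10P and P = 209.
Y = 2119 − 7·209 = 656.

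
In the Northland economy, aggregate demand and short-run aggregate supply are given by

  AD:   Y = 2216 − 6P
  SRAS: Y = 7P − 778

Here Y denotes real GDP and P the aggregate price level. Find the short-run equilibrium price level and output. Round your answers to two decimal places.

Set AD = SRAS: 2216 − 6P = 7P − 778, so 2994 = 13P and P = 230.31.
Substituting into AD, Y = 2216 − 6P = 834.15.

P = 230.31, Y = 834.15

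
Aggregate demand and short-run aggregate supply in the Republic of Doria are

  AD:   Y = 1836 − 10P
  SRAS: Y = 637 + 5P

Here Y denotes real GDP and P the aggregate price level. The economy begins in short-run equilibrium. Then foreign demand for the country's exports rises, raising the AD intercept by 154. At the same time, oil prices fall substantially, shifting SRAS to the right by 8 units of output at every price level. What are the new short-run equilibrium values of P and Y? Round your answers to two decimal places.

After both shocks: AD is Y = 1990 − 10P and SRAS is Y = 645 + 5P.
Setting them equal: 1345 = 15P, so P = 89.67.
Substituting into AD, Y = 1093.33.

P = 89.67, Y = 1093.33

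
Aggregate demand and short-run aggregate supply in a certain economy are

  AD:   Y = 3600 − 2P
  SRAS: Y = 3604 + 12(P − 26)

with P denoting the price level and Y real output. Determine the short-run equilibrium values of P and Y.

P = 22, Y = 3556

Write SRAS as Y = 3604 + 12P − 312 = 3292 + 12P.
Set AD = SRAS: 3600 − 2P = 3292 + 12P, so 308 = 14P and P = 22.
Then Y = 3600 − 2·22 = 3556.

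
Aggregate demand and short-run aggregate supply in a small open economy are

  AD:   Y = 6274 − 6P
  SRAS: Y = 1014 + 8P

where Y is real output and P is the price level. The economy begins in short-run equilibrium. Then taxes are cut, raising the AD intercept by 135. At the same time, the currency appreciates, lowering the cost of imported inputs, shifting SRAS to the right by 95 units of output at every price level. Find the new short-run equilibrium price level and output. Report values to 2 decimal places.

P = 378.57, Y = 4137.57

After both shocks: AD is Y = 6409 − 6P and SRAS is Y = 1109 + 8P.
Setting them equal: 5300 = 14P, so P = 378.57.
Substituting into AD, Y = 4137.57.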